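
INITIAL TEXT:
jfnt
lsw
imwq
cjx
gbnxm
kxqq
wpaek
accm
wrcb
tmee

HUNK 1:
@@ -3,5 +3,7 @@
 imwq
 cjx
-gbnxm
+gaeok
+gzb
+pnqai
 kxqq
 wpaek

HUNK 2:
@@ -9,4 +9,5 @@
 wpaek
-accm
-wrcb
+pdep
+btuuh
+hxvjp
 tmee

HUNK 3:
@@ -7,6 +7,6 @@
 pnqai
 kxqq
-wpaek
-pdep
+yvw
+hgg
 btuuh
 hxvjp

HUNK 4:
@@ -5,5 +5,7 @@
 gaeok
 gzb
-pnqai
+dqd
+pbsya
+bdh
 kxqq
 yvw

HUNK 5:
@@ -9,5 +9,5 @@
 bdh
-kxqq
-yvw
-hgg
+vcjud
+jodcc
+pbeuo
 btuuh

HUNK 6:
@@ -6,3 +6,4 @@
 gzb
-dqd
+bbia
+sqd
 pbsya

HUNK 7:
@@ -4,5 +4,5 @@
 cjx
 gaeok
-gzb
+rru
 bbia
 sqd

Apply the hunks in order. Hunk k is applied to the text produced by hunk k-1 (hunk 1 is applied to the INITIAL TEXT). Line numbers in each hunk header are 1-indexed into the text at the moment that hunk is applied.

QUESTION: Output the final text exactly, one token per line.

Hunk 1: at line 3 remove [gbnxm] add [gaeok,gzb,pnqai] -> 12 lines: jfnt lsw imwq cjx gaeok gzb pnqai kxqq wpaek accm wrcb tmee
Hunk 2: at line 9 remove [accm,wrcb] add [pdep,btuuh,hxvjp] -> 13 lines: jfnt lsw imwq cjx gaeok gzb pnqai kxqq wpaek pdep btuuh hxvjp tmee
Hunk 3: at line 7 remove [wpaek,pdep] add [yvw,hgg] -> 13 lines: jfnt lsw imwq cjx gaeok gzb pnqai kxqq yvw hgg btuuh hxvjp tmee
Hunk 4: at line 5 remove [pnqai] add [dqd,pbsya,bdh] -> 15 lines: jfnt lsw imwq cjx gaeok gzb dqd pbsya bdh kxqq yvw hgg btuuh hxvjp tmee
Hunk 5: at line 9 remove [kxqq,yvw,hgg] add [vcjud,jodcc,pbeuo] -> 15 lines: jfnt lsw imwq cjx gaeok gzb dqd pbsya bdh vcjud jodcc pbeuo btuuh hxvjp tmee
Hunk 6: at line 6 remove [dqd] add [bbia,sqd] -> 16 lines: jfnt lsw imwq cjx gaeok gzb bbia sqd pbsya bdh vcjud jodcc pbeuo btuuh hxvjp tmee
Hunk 7: at line 4 remove [gzb] add [rru] -> 16 lines: jfnt lsw imwq cjx gaeok rru bbia sqd pbsya bdh vcjud jodcc pbeuo btuuh hxvjp tmee

Answer: jfnt
lsw
imwq
cjx
gaeok
rru
bbia
sqd
pbsya
bdh
vcjud
jodcc
pbeuo
btuuh
hxvjp
tmee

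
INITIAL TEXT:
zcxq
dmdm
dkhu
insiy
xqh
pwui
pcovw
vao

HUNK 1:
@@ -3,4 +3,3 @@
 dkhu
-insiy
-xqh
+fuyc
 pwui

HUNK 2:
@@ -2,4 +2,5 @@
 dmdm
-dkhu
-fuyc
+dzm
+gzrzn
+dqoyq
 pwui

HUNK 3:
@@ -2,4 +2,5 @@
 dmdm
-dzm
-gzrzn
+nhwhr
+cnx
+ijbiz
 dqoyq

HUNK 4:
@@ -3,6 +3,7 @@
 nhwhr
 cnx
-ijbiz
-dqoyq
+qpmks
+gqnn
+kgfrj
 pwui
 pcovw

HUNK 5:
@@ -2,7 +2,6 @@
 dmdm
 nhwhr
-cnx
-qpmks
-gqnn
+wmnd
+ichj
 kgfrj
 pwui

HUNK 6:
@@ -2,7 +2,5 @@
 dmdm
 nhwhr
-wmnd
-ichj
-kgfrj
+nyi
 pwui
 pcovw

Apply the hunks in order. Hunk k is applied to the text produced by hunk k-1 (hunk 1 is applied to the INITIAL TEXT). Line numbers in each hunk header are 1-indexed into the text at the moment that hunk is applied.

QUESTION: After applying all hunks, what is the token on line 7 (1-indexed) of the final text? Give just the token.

Answer: vao

Derivation:
Hunk 1: at line 3 remove [insiy,xqh] add [fuyc] -> 7 lines: zcxq dmdm dkhu fuyc pwui pcovw vao
Hunk 2: at line 2 remove [dkhu,fuyc] add [dzm,gzrzn,dqoyq] -> 8 lines: zcxq dmdm dzm gzrzn dqoyq pwui pcovw vao
Hunk 3: at line 2 remove [dzm,gzrzn] add [nhwhr,cnx,ijbiz] -> 9 lines: zcxq dmdm nhwhr cnx ijbiz dqoyq pwui pcovw vao
Hunk 4: at line 3 remove [ijbiz,dqoyq] add [qpmks,gqnn,kgfrj] -> 10 lines: zcxq dmdm nhwhr cnx qpmks gqnn kgfrj pwui pcovw vao
Hunk 5: at line 2 remove [cnx,qpmks,gqnn] add [wmnd,ichj] -> 9 lines: zcxq dmdm nhwhr wmnd ichj kgfrj pwui pcovw vao
Hunk 6: at line 2 remove [wmnd,ichj,kgfrj] add [nyi] -> 7 lines: zcxq dmdm nhwhr nyi pwui pcovw vao
Final line 7: vao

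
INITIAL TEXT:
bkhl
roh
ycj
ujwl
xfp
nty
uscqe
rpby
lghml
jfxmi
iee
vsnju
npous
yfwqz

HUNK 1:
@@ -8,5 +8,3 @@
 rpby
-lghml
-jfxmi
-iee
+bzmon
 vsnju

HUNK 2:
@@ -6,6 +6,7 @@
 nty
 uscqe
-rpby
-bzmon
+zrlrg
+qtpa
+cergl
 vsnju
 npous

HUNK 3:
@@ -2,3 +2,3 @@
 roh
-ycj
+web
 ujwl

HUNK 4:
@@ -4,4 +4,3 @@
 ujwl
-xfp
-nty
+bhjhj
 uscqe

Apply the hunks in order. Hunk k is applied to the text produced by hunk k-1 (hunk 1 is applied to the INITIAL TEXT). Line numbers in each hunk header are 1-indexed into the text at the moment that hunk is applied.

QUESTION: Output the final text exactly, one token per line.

Hunk 1: at line 8 remove [lghml,jfxmi,iee] add [bzmon] -> 12 lines: bkhl roh ycj ujwl xfp nty uscqe rpby bzmon vsnju npous yfwqz
Hunk 2: at line 6 remove [rpby,bzmon] add [zrlrg,qtpa,cergl] -> 13 lines: bkhl roh ycj ujwl xfp nty uscqe zrlrg qtpa cergl vsnju npous yfwqz
Hunk 3: at line 2 remove [ycj] add [web] -> 13 lines: bkhl roh web ujwl xfp nty uscqe zrlrg qtpa cergl vsnju npous yfwqz
Hunk 4: at line 4 remove [xfp,nty] add [bhjhj] -> 12 lines: bkhl roh web ujwl bhjhj uscqe zrlrg qtpa cergl vsnju npous yfwqz

Answer: bkhl
roh
web
ujwl
bhjhj
uscqe
zrlrg
qtpa
cergl
vsnju
npous
yfwqz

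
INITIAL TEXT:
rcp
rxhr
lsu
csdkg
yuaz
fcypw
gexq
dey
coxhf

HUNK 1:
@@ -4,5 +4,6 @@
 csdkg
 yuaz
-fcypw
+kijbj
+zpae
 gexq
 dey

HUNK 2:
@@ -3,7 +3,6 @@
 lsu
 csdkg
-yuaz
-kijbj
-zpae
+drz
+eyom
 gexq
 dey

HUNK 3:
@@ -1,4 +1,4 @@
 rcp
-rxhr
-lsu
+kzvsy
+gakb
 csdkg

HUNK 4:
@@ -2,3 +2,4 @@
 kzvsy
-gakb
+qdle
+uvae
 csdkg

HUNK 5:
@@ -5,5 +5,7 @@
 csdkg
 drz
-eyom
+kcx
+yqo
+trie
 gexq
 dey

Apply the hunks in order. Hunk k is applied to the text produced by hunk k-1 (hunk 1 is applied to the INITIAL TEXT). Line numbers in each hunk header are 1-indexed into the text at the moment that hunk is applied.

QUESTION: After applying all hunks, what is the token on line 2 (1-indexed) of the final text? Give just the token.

Hunk 1: at line 4 remove [fcypw] add [kijbj,zpae] -> 10 lines: rcp rxhr lsu csdkg yuaz kijbj zpae gexq dey coxhf
Hunk 2: at line 3 remove [yuaz,kijbj,zpae] add [drz,eyom] -> 9 lines: rcp rxhr lsu csdkg drz eyom gexq dey coxhf
Hunk 3: at line 1 remove [rxhr,lsu] add [kzvsy,gakb] -> 9 lines: rcp kzvsy gakb csdkg drz eyom gexq dey coxhf
Hunk 4: at line 2 remove [gakb] add [qdle,uvae] -> 10 lines: rcp kzvsy qdle uvae csdkg drz eyom gexq dey coxhf
Hunk 5: at line 5 remove [eyom] add [kcx,yqo,trie] -> 12 lines: rcp kzvsy qdle uvae csdkg drz kcx yqo trie gexq dey coxhf
Final line 2: kzvsy

Answer: kzvsy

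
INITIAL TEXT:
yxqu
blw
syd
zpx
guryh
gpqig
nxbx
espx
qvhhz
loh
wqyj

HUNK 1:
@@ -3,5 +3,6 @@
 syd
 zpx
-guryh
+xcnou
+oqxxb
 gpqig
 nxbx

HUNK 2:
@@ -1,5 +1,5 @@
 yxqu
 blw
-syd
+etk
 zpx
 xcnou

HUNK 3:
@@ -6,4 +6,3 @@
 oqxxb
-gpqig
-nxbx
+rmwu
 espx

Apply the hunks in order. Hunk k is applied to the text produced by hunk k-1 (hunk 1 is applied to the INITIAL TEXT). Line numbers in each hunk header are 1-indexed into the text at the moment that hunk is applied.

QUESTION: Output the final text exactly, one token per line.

Hunk 1: at line 3 remove [guryh] add [xcnou,oqxxb] -> 12 lines: yxqu blw syd zpx xcnou oqxxb gpqig nxbx espx qvhhz loh wqyj
Hunk 2: at line 1 remove [syd] add [etk] -> 12 lines: yxqu blw etk zpx xcnou oqxxb gpqig nxbx espx qvhhz loh wqyj
Hunk 3: at line 6 remove [gpqig,nxbx] add [rmwu] -> 11 lines: yxqu blw etk zpx xcnou oqxxb rmwu espx qvhhz loh wqyj

Answer: yxqu
blw
etk
zpx
xcnou
oqxxb
rmwu
espx
qvhhz
loh
wqyj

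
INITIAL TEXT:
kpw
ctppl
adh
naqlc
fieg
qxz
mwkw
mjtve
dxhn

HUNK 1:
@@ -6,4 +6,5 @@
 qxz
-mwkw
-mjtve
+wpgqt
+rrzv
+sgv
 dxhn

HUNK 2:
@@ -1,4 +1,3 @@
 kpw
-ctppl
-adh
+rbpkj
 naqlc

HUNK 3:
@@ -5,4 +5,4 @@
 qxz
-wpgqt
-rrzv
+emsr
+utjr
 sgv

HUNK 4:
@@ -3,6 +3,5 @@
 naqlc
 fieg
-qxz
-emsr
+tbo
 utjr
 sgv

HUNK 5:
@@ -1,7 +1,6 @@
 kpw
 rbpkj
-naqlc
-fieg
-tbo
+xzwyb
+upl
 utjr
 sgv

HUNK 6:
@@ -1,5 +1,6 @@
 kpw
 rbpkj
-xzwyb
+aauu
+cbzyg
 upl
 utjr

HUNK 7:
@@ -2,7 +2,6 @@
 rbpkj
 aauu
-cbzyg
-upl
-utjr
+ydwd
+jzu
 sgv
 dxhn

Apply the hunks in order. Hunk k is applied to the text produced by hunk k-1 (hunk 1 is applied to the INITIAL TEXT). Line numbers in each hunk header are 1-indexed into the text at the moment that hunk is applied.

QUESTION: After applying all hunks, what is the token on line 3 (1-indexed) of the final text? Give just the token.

Hunk 1: at line 6 remove [mwkw,mjtve] add [wpgqt,rrzv,sgv] -> 10 lines: kpw ctppl adh naqlc fieg qxz wpgqt rrzv sgv dxhn
Hunk 2: at line 1 remove [ctppl,adh] add [rbpkj] -> 9 lines: kpw rbpkj naqlc fieg qxz wpgqt rrzv sgv dxhn
Hunk 3: at line 5 remove [wpgqt,rrzv] add [emsr,utjr] -> 9 lines: kpw rbpkj naqlc fieg qxz emsr utjr sgv dxhn
Hunk 4: at line 3 remove [qxz,emsr] add [tbo] -> 8 lines: kpw rbpkj naqlc fieg tbo utjr sgv dxhn
Hunk 5: at line 1 remove [naqlc,fieg,tbo] add [xzwyb,upl] -> 7 lines: kpw rbpkj xzwyb upl utjr sgv dxhn
Hunk 6: at line 1 remove [xzwyb] add [aauu,cbzyg] -> 8 lines: kpw rbpkj aauu cbzyg upl utjr sgv dxhn
Hunk 7: at line 2 remove [cbzyg,upl,utjr] add [ydwd,jzu] -> 7 lines: kpw rbpkj aauu ydwd jzu sgv dxhn
Final line 3: aauu

Answer: aauu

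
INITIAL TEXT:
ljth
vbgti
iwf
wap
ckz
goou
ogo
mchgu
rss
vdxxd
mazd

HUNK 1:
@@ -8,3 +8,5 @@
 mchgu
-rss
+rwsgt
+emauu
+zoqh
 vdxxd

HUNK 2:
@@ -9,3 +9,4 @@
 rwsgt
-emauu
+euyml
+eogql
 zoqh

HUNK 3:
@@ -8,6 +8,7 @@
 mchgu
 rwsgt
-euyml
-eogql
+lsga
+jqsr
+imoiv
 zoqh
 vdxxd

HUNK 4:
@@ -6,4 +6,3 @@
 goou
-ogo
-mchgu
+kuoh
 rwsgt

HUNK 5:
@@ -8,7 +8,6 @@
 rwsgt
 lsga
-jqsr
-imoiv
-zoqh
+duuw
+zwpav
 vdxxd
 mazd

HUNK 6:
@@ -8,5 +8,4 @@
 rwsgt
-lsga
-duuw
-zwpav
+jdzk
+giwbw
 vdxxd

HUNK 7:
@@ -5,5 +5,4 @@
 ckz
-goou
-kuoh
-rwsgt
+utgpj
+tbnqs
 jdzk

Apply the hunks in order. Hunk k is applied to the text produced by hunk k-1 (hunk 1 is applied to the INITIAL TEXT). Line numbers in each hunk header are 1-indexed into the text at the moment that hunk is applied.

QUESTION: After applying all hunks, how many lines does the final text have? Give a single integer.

Hunk 1: at line 8 remove [rss] add [rwsgt,emauu,zoqh] -> 13 lines: ljth vbgti iwf wap ckz goou ogo mchgu rwsgt emauu zoqh vdxxd mazd
Hunk 2: at line 9 remove [emauu] add [euyml,eogql] -> 14 lines: ljth vbgti iwf wap ckz goou ogo mchgu rwsgt euyml eogql zoqh vdxxd mazd
Hunk 3: at line 8 remove [euyml,eogql] add [lsga,jqsr,imoiv] -> 15 lines: ljth vbgti iwf wap ckz goou ogo mchgu rwsgt lsga jqsr imoiv zoqh vdxxd mazd
Hunk 4: at line 6 remove [ogo,mchgu] add [kuoh] -> 14 lines: ljth vbgti iwf wap ckz goou kuoh rwsgt lsga jqsr imoiv zoqh vdxxd mazd
Hunk 5: at line 8 remove [jqsr,imoiv,zoqh] add [duuw,zwpav] -> 13 lines: ljth vbgti iwf wap ckz goou kuoh rwsgt lsga duuw zwpav vdxxd mazd
Hunk 6: at line 8 remove [lsga,duuw,zwpav] add [jdzk,giwbw] -> 12 lines: ljth vbgti iwf wap ckz goou kuoh rwsgt jdzk giwbw vdxxd mazd
Hunk 7: at line 5 remove [goou,kuoh,rwsgt] add [utgpj,tbnqs] -> 11 lines: ljth vbgti iwf wap ckz utgpj tbnqs jdzk giwbw vdxxd mazd
Final line count: 11

Answer: 11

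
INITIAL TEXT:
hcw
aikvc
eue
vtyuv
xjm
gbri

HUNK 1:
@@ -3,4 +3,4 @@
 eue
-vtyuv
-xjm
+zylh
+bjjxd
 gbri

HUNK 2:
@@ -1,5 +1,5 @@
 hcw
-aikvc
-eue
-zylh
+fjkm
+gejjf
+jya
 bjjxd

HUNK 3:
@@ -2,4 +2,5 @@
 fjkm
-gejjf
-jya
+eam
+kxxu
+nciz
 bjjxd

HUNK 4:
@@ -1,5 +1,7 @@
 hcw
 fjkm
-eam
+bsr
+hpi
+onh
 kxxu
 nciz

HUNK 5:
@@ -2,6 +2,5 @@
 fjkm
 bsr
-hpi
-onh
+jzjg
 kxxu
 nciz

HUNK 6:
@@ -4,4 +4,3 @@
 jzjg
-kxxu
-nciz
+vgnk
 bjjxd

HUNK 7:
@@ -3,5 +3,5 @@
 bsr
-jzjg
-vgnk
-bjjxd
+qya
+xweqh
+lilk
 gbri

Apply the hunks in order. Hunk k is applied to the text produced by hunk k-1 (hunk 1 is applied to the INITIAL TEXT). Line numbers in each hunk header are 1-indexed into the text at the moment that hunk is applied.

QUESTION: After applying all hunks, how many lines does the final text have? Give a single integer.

Answer: 7

Derivation:
Hunk 1: at line 3 remove [vtyuv,xjm] add [zylh,bjjxd] -> 6 lines: hcw aikvc eue zylh bjjxd gbri
Hunk 2: at line 1 remove [aikvc,eue,zylh] add [fjkm,gejjf,jya] -> 6 lines: hcw fjkm gejjf jya bjjxd gbri
Hunk 3: at line 2 remove [gejjf,jya] add [eam,kxxu,nciz] -> 7 lines: hcw fjkm eam kxxu nciz bjjxd gbri
Hunk 4: at line 1 remove [eam] add [bsr,hpi,onh] -> 9 lines: hcw fjkm bsr hpi onh kxxu nciz bjjxd gbri
Hunk 5: at line 2 remove [hpi,onh] add [jzjg] -> 8 lines: hcw fjkm bsr jzjg kxxu nciz bjjxd gbri
Hunk 6: at line 4 remove [kxxu,nciz] add [vgnk] -> 7 lines: hcw fjkm bsr jzjg vgnk bjjxd gbri
Hunk 7: at line 3 remove [jzjg,vgnk,bjjxd] add [qya,xweqh,lilk] -> 7 lines: hcw fjkm bsr qya xweqh lilk gbri
Final line count: 7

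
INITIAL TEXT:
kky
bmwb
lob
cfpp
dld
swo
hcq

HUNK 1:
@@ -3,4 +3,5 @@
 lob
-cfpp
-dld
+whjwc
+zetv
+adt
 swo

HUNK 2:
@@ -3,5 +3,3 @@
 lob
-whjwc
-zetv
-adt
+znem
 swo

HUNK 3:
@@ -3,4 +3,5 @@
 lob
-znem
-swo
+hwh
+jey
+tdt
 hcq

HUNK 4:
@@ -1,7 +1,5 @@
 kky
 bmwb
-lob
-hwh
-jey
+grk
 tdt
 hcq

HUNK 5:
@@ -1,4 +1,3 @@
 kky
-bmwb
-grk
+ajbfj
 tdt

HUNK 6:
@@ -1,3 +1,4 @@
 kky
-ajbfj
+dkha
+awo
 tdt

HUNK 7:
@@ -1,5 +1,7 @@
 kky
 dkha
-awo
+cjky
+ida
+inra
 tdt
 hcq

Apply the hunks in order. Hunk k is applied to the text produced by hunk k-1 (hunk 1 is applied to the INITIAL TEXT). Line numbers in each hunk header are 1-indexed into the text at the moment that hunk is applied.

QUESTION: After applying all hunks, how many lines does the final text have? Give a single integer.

Hunk 1: at line 3 remove [cfpp,dld] add [whjwc,zetv,adt] -> 8 lines: kky bmwb lob whjwc zetv adt swo hcq
Hunk 2: at line 3 remove [whjwc,zetv,adt] add [znem] -> 6 lines: kky bmwb lob znem swo hcq
Hunk 3: at line 3 remove [znem,swo] add [hwh,jey,tdt] -> 7 lines: kky bmwb lob hwh jey tdt hcq
Hunk 4: at line 1 remove [lob,hwh,jey] add [grk] -> 5 lines: kky bmwb grk tdt hcq
Hunk 5: at line 1 remove [bmwb,grk] add [ajbfj] -> 4 lines: kky ajbfj tdt hcq
Hunk 6: at line 1 remove [ajbfj] add [dkha,awo] -> 5 lines: kky dkha awo tdt hcq
Hunk 7: at line 1 remove [awo] add [cjky,ida,inra] -> 7 lines: kky dkha cjky ida inra tdt hcq
Final line count: 7

Answer: 7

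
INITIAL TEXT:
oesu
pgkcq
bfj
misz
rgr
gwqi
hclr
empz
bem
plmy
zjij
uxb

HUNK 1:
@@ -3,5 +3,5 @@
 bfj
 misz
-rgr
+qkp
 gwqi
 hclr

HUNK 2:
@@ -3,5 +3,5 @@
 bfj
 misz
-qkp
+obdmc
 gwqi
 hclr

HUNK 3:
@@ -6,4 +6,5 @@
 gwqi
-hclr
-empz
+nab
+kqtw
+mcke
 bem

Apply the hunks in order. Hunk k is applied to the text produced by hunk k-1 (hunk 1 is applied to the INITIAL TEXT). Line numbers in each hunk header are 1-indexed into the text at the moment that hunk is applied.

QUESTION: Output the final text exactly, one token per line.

Answer: oesu
pgkcq
bfj
misz
obdmc
gwqi
nab
kqtw
mcke
bem
plmy
zjij
uxb

Derivation:
Hunk 1: at line 3 remove [rgr] add [qkp] -> 12 lines: oesu pgkcq bfj misz qkp gwqi hclr empz bem plmy zjij uxb
Hunk 2: at line 3 remove [qkp] add [obdmc] -> 12 lines: oesu pgkcq bfj misz obdmc gwqi hclr empz bem plmy zjij uxb
Hunk 3: at line 6 remove [hclr,empz] add [nab,kqtw,mcke] -> 13 lines: oesu pgkcq bfj misz obdmc gwqi nab kqtw mcke bem plmy zjij uxb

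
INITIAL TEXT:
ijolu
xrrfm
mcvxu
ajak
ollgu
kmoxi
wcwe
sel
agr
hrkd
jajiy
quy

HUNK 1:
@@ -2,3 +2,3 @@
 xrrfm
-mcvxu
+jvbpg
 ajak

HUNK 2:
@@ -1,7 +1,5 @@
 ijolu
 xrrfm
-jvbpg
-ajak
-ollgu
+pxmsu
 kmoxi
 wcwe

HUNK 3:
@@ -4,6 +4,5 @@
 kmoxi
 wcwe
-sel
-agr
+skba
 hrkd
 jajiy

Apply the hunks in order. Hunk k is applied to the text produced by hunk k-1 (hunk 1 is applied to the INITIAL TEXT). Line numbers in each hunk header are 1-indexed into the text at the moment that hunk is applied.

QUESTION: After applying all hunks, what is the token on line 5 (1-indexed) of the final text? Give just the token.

Hunk 1: at line 2 remove [mcvxu] add [jvbpg] -> 12 lines: ijolu xrrfm jvbpg ajak ollgu kmoxi wcwe sel agr hrkd jajiy quy
Hunk 2: at line 1 remove [jvbpg,ajak,ollgu] add [pxmsu] -> 10 lines: ijolu xrrfm pxmsu kmoxi wcwe sel agr hrkd jajiy quy
Hunk 3: at line 4 remove [sel,agr] add [skba] -> 9 lines: ijolu xrrfm pxmsu kmoxi wcwe skba hrkd jajiy quy
Final line 5: wcwe

Answer: wcwe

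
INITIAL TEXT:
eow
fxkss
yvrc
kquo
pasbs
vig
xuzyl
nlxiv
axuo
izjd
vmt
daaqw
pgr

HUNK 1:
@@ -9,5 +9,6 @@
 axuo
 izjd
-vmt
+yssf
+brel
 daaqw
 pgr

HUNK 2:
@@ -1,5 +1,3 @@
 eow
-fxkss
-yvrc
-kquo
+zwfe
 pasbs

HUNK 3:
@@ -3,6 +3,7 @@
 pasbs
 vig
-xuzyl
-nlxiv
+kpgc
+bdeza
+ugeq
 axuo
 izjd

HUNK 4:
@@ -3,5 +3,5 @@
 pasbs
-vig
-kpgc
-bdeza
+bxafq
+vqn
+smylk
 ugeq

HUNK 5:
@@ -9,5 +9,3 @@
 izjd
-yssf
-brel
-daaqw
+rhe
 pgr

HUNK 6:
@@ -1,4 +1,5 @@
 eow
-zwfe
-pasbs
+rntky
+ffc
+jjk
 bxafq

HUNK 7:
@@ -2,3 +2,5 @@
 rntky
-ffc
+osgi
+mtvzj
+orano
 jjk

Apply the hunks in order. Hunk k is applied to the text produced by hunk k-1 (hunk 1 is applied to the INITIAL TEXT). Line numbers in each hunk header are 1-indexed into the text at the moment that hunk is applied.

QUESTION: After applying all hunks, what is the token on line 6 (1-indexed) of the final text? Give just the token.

Hunk 1: at line 9 remove [vmt] add [yssf,brel] -> 14 lines: eow fxkss yvrc kquo pasbs vig xuzyl nlxiv axuo izjd yssf brel daaqw pgr
Hunk 2: at line 1 remove [fxkss,yvrc,kquo] add [zwfe] -> 12 lines: eow zwfe pasbs vig xuzyl nlxiv axuo izjd yssf brel daaqw pgr
Hunk 3: at line 3 remove [xuzyl,nlxiv] add [kpgc,bdeza,ugeq] -> 13 lines: eow zwfe pasbs vig kpgc bdeza ugeq axuo izjd yssf brel daaqw pgr
Hunk 4: at line 3 remove [vig,kpgc,bdeza] add [bxafq,vqn,smylk] -> 13 lines: eow zwfe pasbs bxafq vqn smylk ugeq axuo izjd yssf brel daaqw pgr
Hunk 5: at line 9 remove [yssf,brel,daaqw] add [rhe] -> 11 lines: eow zwfe pasbs bxafq vqn smylk ugeq axuo izjd rhe pgr
Hunk 6: at line 1 remove [zwfe,pasbs] add [rntky,ffc,jjk] -> 12 lines: eow rntky ffc jjk bxafq vqn smylk ugeq axuo izjd rhe pgr
Hunk 7: at line 2 remove [ffc] add [osgi,mtvzj,orano] -> 14 lines: eow rntky osgi mtvzj orano jjk bxafq vqn smylk ugeq axuo izjd rhe pgr
Final line 6: jjk

Answer: jjk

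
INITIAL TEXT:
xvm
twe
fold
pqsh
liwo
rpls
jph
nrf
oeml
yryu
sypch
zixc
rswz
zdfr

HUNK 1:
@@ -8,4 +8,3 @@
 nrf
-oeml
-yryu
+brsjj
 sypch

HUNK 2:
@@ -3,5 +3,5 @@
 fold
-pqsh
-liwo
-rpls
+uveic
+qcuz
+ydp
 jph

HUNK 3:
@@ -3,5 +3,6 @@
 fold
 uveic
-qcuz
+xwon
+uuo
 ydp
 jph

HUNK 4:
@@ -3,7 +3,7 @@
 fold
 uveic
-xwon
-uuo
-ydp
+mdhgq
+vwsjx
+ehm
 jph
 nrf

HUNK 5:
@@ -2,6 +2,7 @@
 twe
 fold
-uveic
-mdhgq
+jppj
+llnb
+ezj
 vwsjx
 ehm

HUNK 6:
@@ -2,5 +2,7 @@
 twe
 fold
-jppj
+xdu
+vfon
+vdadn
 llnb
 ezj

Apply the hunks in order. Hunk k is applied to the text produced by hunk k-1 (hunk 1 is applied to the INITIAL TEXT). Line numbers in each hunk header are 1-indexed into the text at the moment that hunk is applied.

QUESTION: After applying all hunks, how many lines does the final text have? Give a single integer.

Answer: 17

Derivation:
Hunk 1: at line 8 remove [oeml,yryu] add [brsjj] -> 13 lines: xvm twe fold pqsh liwo rpls jph nrf brsjj sypch zixc rswz zdfr
Hunk 2: at line 3 remove [pqsh,liwo,rpls] add [uveic,qcuz,ydp] -> 13 lines: xvm twe fold uveic qcuz ydp jph nrf brsjj sypch zixc rswz zdfr
Hunk 3: at line 3 remove [qcuz] add [xwon,uuo] -> 14 lines: xvm twe fold uveic xwon uuo ydp jph nrf brsjj sypch zixc rswz zdfr
Hunk 4: at line 3 remove [xwon,uuo,ydp] add [mdhgq,vwsjx,ehm] -> 14 lines: xvm twe fold uveic mdhgq vwsjx ehm jph nrf brsjj sypch zixc rswz zdfr
Hunk 5: at line 2 remove [uveic,mdhgq] add [jppj,llnb,ezj] -> 15 lines: xvm twe fold jppj llnb ezj vwsjx ehm jph nrf brsjj sypch zixc rswz zdfr
Hunk 6: at line 2 remove [jppj] add [xdu,vfon,vdadn] -> 17 lines: xvm twe fold xdu vfon vdadn llnb ezj vwsjx ehm jph nrf brsjj sypch zixc rswz zdfr
Final line count: 17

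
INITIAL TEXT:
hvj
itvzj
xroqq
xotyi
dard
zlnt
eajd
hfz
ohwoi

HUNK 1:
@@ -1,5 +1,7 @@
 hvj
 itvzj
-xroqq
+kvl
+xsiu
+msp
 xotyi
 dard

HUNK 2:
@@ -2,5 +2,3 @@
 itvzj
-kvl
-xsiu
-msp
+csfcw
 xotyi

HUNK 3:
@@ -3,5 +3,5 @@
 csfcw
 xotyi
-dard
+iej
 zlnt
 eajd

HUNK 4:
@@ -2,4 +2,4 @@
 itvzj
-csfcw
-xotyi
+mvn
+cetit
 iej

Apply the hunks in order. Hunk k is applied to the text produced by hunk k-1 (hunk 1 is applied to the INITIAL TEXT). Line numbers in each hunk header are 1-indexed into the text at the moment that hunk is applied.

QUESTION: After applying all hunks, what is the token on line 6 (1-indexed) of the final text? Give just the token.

Answer: zlnt

Derivation:
Hunk 1: at line 1 remove [xroqq] add [kvl,xsiu,msp] -> 11 lines: hvj itvzj kvl xsiu msp xotyi dard zlnt eajd hfz ohwoi
Hunk 2: at line 2 remove [kvl,xsiu,msp] add [csfcw] -> 9 lines: hvj itvzj csfcw xotyi dard zlnt eajd hfz ohwoi
Hunk 3: at line 3 remove [dard] add [iej] -> 9 lines: hvj itvzj csfcw xotyi iej zlnt eajd hfz ohwoi
Hunk 4: at line 2 remove [csfcw,xotyi] add [mvn,cetit] -> 9 lines: hvj itvzj mvn cetit iej zlnt eajd hfz ohwoi
Final line 6: zlnt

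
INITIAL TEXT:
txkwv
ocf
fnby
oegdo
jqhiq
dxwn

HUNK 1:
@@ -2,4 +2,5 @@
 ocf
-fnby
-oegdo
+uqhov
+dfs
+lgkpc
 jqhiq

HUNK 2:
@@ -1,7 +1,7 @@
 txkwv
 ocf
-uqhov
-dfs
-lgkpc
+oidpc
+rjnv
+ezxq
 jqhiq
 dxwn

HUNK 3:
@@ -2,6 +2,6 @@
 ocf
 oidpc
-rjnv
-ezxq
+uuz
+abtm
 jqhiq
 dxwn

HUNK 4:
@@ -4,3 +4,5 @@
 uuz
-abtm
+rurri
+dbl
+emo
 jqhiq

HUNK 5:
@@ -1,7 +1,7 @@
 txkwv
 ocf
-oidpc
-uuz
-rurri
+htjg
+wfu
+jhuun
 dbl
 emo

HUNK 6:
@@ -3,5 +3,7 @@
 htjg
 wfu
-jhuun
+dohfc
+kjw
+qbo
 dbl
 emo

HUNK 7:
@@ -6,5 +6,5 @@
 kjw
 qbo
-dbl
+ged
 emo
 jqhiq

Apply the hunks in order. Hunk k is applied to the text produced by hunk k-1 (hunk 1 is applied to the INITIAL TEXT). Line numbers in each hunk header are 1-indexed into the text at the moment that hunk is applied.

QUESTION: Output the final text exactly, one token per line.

Hunk 1: at line 2 remove [fnby,oegdo] add [uqhov,dfs,lgkpc] -> 7 lines: txkwv ocf uqhov dfs lgkpc jqhiq dxwn
Hunk 2: at line 1 remove [uqhov,dfs,lgkpc] add [oidpc,rjnv,ezxq] -> 7 lines: txkwv ocf oidpc rjnv ezxq jqhiq dxwn
Hunk 3: at line 2 remove [rjnv,ezxq] add [uuz,abtm] -> 7 lines: txkwv ocf oidpc uuz abtm jqhiq dxwn
Hunk 4: at line 4 remove [abtm] add [rurri,dbl,emo] -> 9 lines: txkwv ocf oidpc uuz rurri dbl emo jqhiq dxwn
Hunk 5: at line 1 remove [oidpc,uuz,rurri] add [htjg,wfu,jhuun] -> 9 lines: txkwv ocf htjg wfu jhuun dbl emo jqhiq dxwn
Hunk 6: at line 3 remove [jhuun] add [dohfc,kjw,qbo] -> 11 lines: txkwv ocf htjg wfu dohfc kjw qbo dbl emo jqhiq dxwn
Hunk 7: at line 6 remove [dbl] add [ged] -> 11 lines: txkwv ocf htjg wfu dohfc kjw qbo ged emo jqhiq dxwn

Answer: txkwv
ocf
htjg
wfu
dohfc
kjw
qbo
ged
emo
jqhiq
dxwn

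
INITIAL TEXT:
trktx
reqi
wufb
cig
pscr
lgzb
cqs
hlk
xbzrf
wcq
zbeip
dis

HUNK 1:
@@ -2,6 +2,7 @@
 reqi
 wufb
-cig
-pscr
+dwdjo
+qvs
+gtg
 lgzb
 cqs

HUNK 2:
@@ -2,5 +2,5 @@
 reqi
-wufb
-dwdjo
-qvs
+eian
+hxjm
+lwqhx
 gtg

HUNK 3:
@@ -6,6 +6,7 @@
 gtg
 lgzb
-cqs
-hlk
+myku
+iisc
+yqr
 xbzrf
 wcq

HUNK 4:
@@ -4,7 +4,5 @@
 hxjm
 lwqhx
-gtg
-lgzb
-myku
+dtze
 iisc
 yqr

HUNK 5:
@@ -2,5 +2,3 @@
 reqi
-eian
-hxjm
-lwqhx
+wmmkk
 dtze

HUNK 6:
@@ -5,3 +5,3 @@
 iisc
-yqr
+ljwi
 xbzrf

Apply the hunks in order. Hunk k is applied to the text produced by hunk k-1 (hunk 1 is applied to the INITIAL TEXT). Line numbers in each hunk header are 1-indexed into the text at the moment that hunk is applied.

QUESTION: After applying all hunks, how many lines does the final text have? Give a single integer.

Hunk 1: at line 2 remove [cig,pscr] add [dwdjo,qvs,gtg] -> 13 lines: trktx reqi wufb dwdjo qvs gtg lgzb cqs hlk xbzrf wcq zbeip dis
Hunk 2: at line 2 remove [wufb,dwdjo,qvs] add [eian,hxjm,lwqhx] -> 13 lines: trktx reqi eian hxjm lwqhx gtg lgzb cqs hlk xbzrf wcq zbeip dis
Hunk 3: at line 6 remove [cqs,hlk] add [myku,iisc,yqr] -> 14 lines: trktx reqi eian hxjm lwqhx gtg lgzb myku iisc yqr xbzrf wcq zbeip dis
Hunk 4: at line 4 remove [gtg,lgzb,myku] add [dtze] -> 12 lines: trktx reqi eian hxjm lwqhx dtze iisc yqr xbzrf wcq zbeip dis
Hunk 5: at line 2 remove [eian,hxjm,lwqhx] add [wmmkk] -> 10 lines: trktx reqi wmmkk dtze iisc yqr xbzrf wcq zbeip dis
Hunk 6: at line 5 remove [yqr] add [ljwi] -> 10 lines: trktx reqi wmmkk dtze iisc ljwi xbzrf wcq zbeip dis
Final line count: 10

Answer: 10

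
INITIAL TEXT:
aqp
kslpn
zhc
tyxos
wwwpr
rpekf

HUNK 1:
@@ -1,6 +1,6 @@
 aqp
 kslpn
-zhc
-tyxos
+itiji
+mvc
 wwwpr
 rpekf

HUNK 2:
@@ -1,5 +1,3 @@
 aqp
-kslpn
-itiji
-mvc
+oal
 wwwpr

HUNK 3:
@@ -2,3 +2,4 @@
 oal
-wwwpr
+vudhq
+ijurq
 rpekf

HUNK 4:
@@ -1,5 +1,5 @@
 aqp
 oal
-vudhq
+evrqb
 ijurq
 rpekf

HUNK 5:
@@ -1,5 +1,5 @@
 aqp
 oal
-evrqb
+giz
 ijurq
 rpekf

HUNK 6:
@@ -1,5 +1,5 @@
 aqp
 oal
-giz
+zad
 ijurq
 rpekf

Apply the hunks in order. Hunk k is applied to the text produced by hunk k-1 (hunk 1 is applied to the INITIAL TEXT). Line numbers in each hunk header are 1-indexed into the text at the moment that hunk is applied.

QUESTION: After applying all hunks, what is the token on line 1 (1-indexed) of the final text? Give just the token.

Hunk 1: at line 1 remove [zhc,tyxos] add [itiji,mvc] -> 6 lines: aqp kslpn itiji mvc wwwpr rpekf
Hunk 2: at line 1 remove [kslpn,itiji,mvc] add [oal] -> 4 lines: aqp oal wwwpr rpekf
Hunk 3: at line 2 remove [wwwpr] add [vudhq,ijurq] -> 5 lines: aqp oal vudhq ijurq rpekf
Hunk 4: at line 1 remove [vudhq] add [evrqb] -> 5 lines: aqp oal evrqb ijurq rpekf
Hunk 5: at line 1 remove [evrqb] add [giz] -> 5 lines: aqp oal giz ijurq rpekf
Hunk 6: at line 1 remove [giz] add [zad] -> 5 lines: aqp oal zad ijurq rpekf
Final line 1: aqp

Answer: aqp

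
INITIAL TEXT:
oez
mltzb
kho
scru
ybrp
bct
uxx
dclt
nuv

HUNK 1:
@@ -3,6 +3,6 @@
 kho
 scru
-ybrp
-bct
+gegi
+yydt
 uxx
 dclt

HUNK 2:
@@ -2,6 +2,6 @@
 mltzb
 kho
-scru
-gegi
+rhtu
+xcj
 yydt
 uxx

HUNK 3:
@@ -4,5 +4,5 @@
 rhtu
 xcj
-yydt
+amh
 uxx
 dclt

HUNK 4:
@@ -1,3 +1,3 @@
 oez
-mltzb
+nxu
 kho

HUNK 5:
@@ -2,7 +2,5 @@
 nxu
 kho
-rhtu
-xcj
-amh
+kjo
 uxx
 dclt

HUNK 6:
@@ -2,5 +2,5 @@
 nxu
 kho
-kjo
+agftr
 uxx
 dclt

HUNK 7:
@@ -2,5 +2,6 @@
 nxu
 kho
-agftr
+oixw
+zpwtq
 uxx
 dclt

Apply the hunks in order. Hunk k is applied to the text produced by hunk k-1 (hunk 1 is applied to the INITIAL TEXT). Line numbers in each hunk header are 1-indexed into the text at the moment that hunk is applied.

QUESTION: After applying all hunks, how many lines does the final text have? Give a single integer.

Hunk 1: at line 3 remove [ybrp,bct] add [gegi,yydt] -> 9 lines: oez mltzb kho scru gegi yydt uxx dclt nuv
Hunk 2: at line 2 remove [scru,gegi] add [rhtu,xcj] -> 9 lines: oez mltzb kho rhtu xcj yydt uxx dclt nuv
Hunk 3: at line 4 remove [yydt] add [amh] -> 9 lines: oez mltzb kho rhtu xcj amh uxx dclt nuv
Hunk 4: at line 1 remove [mltzb] add [nxu] -> 9 lines: oez nxu kho rhtu xcj amh uxx dclt nuv
Hunk 5: at line 2 remove [rhtu,xcj,amh] add [kjo] -> 7 lines: oez nxu kho kjo uxx dclt nuv
Hunk 6: at line 2 remove [kjo] add [agftr] -> 7 lines: oez nxu kho agftr uxx dclt nuv
Hunk 7: at line 2 remove [agftr] add [oixw,zpwtq] -> 8 lines: oez nxu kho oixw zpwtq uxx dclt nuv
Final line count: 8

Answer: 8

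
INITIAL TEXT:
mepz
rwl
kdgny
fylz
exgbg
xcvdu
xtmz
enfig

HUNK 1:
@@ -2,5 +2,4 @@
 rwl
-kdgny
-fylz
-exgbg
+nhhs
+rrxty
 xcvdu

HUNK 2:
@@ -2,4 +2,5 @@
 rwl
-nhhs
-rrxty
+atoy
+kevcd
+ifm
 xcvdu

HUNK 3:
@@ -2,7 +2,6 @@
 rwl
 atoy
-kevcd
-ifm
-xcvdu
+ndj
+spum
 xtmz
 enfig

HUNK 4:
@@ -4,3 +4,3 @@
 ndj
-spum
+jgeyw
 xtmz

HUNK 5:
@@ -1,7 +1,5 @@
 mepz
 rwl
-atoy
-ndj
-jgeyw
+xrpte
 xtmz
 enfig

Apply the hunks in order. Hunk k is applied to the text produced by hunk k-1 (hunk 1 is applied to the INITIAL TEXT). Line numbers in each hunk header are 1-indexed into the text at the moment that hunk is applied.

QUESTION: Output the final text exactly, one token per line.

Hunk 1: at line 2 remove [kdgny,fylz,exgbg] add [nhhs,rrxty] -> 7 lines: mepz rwl nhhs rrxty xcvdu xtmz enfig
Hunk 2: at line 2 remove [nhhs,rrxty] add [atoy,kevcd,ifm] -> 8 lines: mepz rwl atoy kevcd ifm xcvdu xtmz enfig
Hunk 3: at line 2 remove [kevcd,ifm,xcvdu] add [ndj,spum] -> 7 lines: mepz rwl atoy ndj spum xtmz enfig
Hunk 4: at line 4 remove [spum] add [jgeyw] -> 7 lines: mepz rwl atoy ndj jgeyw xtmz enfig
Hunk 5: at line 1 remove [atoy,ndj,jgeyw] add [xrpte] -> 5 lines: mepz rwl xrpte xtmz enfig

Answer: mepz
rwl
xrpte
xtmz
enfig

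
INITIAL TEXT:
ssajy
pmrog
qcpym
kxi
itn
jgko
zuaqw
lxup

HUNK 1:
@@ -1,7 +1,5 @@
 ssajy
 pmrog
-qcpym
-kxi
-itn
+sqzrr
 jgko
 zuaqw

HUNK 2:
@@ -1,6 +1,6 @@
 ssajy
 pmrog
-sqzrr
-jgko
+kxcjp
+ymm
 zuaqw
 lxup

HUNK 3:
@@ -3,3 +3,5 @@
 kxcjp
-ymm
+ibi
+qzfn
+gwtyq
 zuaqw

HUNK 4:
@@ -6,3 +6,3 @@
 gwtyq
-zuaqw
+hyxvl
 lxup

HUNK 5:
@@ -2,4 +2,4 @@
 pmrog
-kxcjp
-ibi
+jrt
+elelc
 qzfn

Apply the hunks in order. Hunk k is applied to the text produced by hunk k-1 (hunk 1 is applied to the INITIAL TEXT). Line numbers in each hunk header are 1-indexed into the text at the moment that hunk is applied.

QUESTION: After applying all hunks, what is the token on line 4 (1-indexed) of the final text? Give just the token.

Answer: elelc

Derivation:
Hunk 1: at line 1 remove [qcpym,kxi,itn] add [sqzrr] -> 6 lines: ssajy pmrog sqzrr jgko zuaqw lxup
Hunk 2: at line 1 remove [sqzrr,jgko] add [kxcjp,ymm] -> 6 lines: ssajy pmrog kxcjp ymm zuaqw lxup
Hunk 3: at line 3 remove [ymm] add [ibi,qzfn,gwtyq] -> 8 lines: ssajy pmrog kxcjp ibi qzfn gwtyq zuaqw lxup
Hunk 4: at line 6 remove [zuaqw] add [hyxvl] -> 8 lines: ssajy pmrog kxcjp ibi qzfn gwtyq hyxvl lxup
Hunk 5: at line 2 remove [kxcjp,ibi] add [jrt,elelc] -> 8 lines: ssajy pmrog jrt elelc qzfn gwtyq hyxvl lxup
Final line 4: elelc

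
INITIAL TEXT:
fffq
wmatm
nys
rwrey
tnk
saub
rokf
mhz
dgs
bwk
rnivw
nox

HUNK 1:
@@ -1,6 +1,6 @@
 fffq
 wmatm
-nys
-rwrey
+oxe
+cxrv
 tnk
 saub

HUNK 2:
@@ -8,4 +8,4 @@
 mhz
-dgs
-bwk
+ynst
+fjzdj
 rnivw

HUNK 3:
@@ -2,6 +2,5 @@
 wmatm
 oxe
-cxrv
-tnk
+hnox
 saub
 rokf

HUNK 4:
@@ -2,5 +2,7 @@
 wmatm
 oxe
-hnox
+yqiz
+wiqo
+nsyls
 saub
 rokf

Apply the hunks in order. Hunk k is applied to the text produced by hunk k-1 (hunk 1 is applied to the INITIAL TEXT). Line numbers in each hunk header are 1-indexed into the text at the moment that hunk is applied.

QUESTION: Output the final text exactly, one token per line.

Answer: fffq
wmatm
oxe
yqiz
wiqo
nsyls
saub
rokf
mhz
ynst
fjzdj
rnivw
nox

Derivation:
Hunk 1: at line 1 remove [nys,rwrey] add [oxe,cxrv] -> 12 lines: fffq wmatm oxe cxrv tnk saub rokf mhz dgs bwk rnivw nox
Hunk 2: at line 8 remove [dgs,bwk] add [ynst,fjzdj] -> 12 lines: fffq wmatm oxe cxrv tnk saub rokf mhz ynst fjzdj rnivw nox
Hunk 3: at line 2 remove [cxrv,tnk] add [hnox] -> 11 lines: fffq wmatm oxe hnox saub rokf mhz ynst fjzdj rnivw nox
Hunk 4: at line 2 remove [hnox] add [yqiz,wiqo,nsyls] -> 13 lines: fffq wmatm oxe yqiz wiqo nsyls saub rokf mhz ynst fjzdj rnivw nox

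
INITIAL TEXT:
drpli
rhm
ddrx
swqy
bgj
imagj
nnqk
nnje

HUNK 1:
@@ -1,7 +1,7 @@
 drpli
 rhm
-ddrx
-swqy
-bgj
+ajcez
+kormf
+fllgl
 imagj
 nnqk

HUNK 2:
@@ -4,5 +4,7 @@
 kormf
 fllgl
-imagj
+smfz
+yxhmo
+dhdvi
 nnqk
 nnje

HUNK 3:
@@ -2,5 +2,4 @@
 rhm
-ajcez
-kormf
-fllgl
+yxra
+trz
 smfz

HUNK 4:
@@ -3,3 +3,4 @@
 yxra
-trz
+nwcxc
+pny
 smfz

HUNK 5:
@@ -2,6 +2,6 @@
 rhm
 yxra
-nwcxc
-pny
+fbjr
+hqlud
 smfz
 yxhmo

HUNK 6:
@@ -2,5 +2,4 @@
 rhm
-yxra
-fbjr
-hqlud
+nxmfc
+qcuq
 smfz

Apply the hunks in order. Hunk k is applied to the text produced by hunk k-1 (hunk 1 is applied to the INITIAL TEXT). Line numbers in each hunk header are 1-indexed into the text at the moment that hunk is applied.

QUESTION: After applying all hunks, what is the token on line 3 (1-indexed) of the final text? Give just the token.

Hunk 1: at line 1 remove [ddrx,swqy,bgj] add [ajcez,kormf,fllgl] -> 8 lines: drpli rhm ajcez kormf fllgl imagj nnqk nnje
Hunk 2: at line 4 remove [imagj] add [smfz,yxhmo,dhdvi] -> 10 lines: drpli rhm ajcez kormf fllgl smfz yxhmo dhdvi nnqk nnje
Hunk 3: at line 2 remove [ajcez,kormf,fllgl] add [yxra,trz] -> 9 lines: drpli rhm yxra trz smfz yxhmo dhdvi nnqk nnje
Hunk 4: at line 3 remove [trz] add [nwcxc,pny] -> 10 lines: drpli rhm yxra nwcxc pny smfz yxhmo dhdvi nnqk nnje
Hunk 5: at line 2 remove [nwcxc,pny] add [fbjr,hqlud] -> 10 lines: drpli rhm yxra fbjr hqlud smfz yxhmo dhdvi nnqk nnje
Hunk 6: at line 2 remove [yxra,fbjr,hqlud] add [nxmfc,qcuq] -> 9 lines: drpli rhm nxmfc qcuq smfz yxhmo dhdvi nnqk nnje
Final line 3: nxmfc

Answer: nxmfc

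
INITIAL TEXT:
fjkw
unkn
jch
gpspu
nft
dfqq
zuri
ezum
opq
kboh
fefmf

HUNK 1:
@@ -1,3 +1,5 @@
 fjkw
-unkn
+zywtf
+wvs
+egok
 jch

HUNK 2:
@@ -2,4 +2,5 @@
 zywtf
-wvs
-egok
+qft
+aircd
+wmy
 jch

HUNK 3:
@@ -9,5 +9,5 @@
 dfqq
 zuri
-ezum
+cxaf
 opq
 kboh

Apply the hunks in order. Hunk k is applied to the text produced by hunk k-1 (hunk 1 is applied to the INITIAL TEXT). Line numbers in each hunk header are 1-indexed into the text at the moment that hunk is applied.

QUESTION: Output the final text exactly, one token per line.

Hunk 1: at line 1 remove [unkn] add [zywtf,wvs,egok] -> 13 lines: fjkw zywtf wvs egok jch gpspu nft dfqq zuri ezum opq kboh fefmf
Hunk 2: at line 2 remove [wvs,egok] add [qft,aircd,wmy] -> 14 lines: fjkw zywtf qft aircd wmy jch gpspu nft dfqq zuri ezum opq kboh fefmf
Hunk 3: at line 9 remove [ezum] add [cxaf] -> 14 lines: fjkw zywtf qft aircd wmy jch gpspu nft dfqq zuri cxaf opq kboh fefmf

Answer: fjkw
zywtf
qft
aircd
wmy
jch
gpspu
nft
dfqq
zuri
cxaf
opq
kboh
fefmf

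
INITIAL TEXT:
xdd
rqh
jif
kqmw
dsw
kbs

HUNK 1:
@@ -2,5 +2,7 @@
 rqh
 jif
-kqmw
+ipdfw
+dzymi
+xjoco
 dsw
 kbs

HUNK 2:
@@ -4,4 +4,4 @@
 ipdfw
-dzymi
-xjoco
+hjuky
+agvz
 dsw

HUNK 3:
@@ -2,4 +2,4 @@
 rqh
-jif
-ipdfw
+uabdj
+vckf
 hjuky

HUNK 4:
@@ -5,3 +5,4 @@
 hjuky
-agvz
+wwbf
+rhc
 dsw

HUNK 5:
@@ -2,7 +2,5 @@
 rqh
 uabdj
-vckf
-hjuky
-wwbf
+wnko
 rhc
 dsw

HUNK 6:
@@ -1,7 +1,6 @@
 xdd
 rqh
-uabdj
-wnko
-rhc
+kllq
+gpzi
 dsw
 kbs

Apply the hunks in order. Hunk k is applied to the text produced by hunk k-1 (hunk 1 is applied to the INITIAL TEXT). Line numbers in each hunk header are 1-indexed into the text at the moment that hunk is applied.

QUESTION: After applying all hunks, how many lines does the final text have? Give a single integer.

Hunk 1: at line 2 remove [kqmw] add [ipdfw,dzymi,xjoco] -> 8 lines: xdd rqh jif ipdfw dzymi xjoco dsw kbs
Hunk 2: at line 4 remove [dzymi,xjoco] add [hjuky,agvz] -> 8 lines: xdd rqh jif ipdfw hjuky agvz dsw kbs
Hunk 3: at line 2 remove [jif,ipdfw] add [uabdj,vckf] -> 8 lines: xdd rqh uabdj vckf hjuky agvz dsw kbs
Hunk 4: at line 5 remove [agvz] add [wwbf,rhc] -> 9 lines: xdd rqh uabdj vckf hjuky wwbf rhc dsw kbs
Hunk 5: at line 2 remove [vckf,hjuky,wwbf] add [wnko] -> 7 lines: xdd rqh uabdj wnko rhc dsw kbs
Hunk 6: at line 1 remove [uabdj,wnko,rhc] add [kllq,gpzi] -> 6 lines: xdd rqh kllq gpzi dsw kbs
Final line count: 6

Answer: 6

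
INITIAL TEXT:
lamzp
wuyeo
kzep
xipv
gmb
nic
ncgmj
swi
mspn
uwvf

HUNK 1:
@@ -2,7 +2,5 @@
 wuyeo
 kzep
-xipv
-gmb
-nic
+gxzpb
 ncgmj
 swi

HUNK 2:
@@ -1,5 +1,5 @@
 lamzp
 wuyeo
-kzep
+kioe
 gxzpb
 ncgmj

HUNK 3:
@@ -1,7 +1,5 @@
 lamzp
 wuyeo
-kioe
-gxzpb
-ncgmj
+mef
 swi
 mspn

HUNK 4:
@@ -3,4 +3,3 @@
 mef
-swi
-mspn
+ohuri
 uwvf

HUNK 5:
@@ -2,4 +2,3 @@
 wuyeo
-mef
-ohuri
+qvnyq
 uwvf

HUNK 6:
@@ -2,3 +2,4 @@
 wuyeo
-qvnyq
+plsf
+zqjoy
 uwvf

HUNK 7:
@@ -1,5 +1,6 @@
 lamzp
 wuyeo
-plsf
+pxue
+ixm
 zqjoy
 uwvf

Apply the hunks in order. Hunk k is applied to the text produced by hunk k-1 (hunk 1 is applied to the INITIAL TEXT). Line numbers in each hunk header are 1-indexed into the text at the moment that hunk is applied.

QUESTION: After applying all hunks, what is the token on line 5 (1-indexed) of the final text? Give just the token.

Hunk 1: at line 2 remove [xipv,gmb,nic] add [gxzpb] -> 8 lines: lamzp wuyeo kzep gxzpb ncgmj swi mspn uwvf
Hunk 2: at line 1 remove [kzep] add [kioe] -> 8 lines: lamzp wuyeo kioe gxzpb ncgmj swi mspn uwvf
Hunk 3: at line 1 remove [kioe,gxzpb,ncgmj] add [mef] -> 6 lines: lamzp wuyeo mef swi mspn uwvf
Hunk 4: at line 3 remove [swi,mspn] add [ohuri] -> 5 lines: lamzp wuyeo mef ohuri uwvf
Hunk 5: at line 2 remove [mef,ohuri] add [qvnyq] -> 4 lines: lamzp wuyeo qvnyq uwvf
Hunk 6: at line 2 remove [qvnyq] add [plsf,zqjoy] -> 5 lines: lamzp wuyeo plsf zqjoy uwvf
Hunk 7: at line 1 remove [plsf] add [pxue,ixm] -> 6 lines: lamzp wuyeo pxue ixm zqjoy uwvf
Final line 5: zqjoy

Answer: zqjoy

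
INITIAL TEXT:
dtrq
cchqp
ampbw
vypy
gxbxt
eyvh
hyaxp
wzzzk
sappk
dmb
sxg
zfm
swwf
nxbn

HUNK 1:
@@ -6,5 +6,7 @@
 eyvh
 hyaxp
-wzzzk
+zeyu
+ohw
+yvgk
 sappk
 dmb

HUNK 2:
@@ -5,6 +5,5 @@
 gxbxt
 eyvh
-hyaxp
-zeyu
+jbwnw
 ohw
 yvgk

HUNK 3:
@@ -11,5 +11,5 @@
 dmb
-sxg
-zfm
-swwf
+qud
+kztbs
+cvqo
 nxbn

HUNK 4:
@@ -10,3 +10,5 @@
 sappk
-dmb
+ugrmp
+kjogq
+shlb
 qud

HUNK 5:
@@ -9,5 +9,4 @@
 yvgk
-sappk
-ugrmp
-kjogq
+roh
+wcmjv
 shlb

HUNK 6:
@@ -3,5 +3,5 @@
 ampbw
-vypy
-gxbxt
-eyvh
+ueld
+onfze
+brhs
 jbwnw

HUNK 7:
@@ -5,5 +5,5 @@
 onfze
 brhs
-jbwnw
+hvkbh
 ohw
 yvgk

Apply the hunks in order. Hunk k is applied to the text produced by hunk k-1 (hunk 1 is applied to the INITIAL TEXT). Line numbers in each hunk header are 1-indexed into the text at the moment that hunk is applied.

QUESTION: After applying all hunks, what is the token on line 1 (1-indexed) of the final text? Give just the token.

Answer: dtrq

Derivation:
Hunk 1: at line 6 remove [wzzzk] add [zeyu,ohw,yvgk] -> 16 lines: dtrq cchqp ampbw vypy gxbxt eyvh hyaxp zeyu ohw yvgk sappk dmb sxg zfm swwf nxbn
Hunk 2: at line 5 remove [hyaxp,zeyu] add [jbwnw] -> 15 lines: dtrq cchqp ampbw vypy gxbxt eyvh jbwnw ohw yvgk sappk dmb sxg zfm swwf nxbn
Hunk 3: at line 11 remove [sxg,zfm,swwf] add [qud,kztbs,cvqo] -> 15 lines: dtrq cchqp ampbw vypy gxbxt eyvh jbwnw ohw yvgk sappk dmb qud kztbs cvqo nxbn
Hunk 4: at line 10 remove [dmb] add [ugrmp,kjogq,shlb] -> 17 lines: dtrq cchqp ampbw vypy gxbxt eyvh jbwnw ohw yvgk sappk ugrmp kjogq shlb qud kztbs cvqo nxbn
Hunk 5: at line 9 remove [sappk,ugrmp,kjogq] add [roh,wcmjv] -> 16 lines: dtrq cchqp ampbw vypy gxbxt eyvh jbwnw ohw yvgk roh wcmjv shlb qud kztbs cvqo nxbn
Hunk 6: at line 3 remove [vypy,gxbxt,eyvh] add [ueld,onfze,brhs] -> 16 lines: dtrq cchqp ampbw ueld onfze brhs jbwnw ohw yvgk roh wcmjv shlb qud kztbs cvqo nxbn
Hunk 7: at line 5 remove [jbwnw] add [hvkbh] -> 16 lines: dtrq cchqp ampbw ueld onfze brhs hvkbh ohw yvgk roh wcmjv shlb qud kztbs cvqo nxbn
Final line 1: dtrq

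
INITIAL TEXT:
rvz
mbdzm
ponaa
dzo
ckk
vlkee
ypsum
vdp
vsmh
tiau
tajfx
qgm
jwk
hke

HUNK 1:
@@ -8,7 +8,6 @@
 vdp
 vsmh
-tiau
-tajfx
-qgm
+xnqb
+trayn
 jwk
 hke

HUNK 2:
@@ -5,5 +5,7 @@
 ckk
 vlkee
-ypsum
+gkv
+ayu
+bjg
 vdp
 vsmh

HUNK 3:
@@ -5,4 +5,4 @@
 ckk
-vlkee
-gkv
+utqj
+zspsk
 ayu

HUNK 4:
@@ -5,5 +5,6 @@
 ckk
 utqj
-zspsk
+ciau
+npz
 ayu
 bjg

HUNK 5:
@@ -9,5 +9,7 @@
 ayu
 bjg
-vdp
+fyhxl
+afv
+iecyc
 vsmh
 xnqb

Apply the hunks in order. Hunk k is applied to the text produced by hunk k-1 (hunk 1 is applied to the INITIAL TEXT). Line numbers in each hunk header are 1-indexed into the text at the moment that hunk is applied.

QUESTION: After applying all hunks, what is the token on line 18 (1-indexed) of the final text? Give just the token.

Answer: hke

Derivation:
Hunk 1: at line 8 remove [tiau,tajfx,qgm] add [xnqb,trayn] -> 13 lines: rvz mbdzm ponaa dzo ckk vlkee ypsum vdp vsmh xnqb trayn jwk hke
Hunk 2: at line 5 remove [ypsum] add [gkv,ayu,bjg] -> 15 lines: rvz mbdzm ponaa dzo ckk vlkee gkv ayu bjg vdp vsmh xnqb trayn jwk hke
Hunk 3: at line 5 remove [vlkee,gkv] add [utqj,zspsk] -> 15 lines: rvz mbdzm ponaa dzo ckk utqj zspsk ayu bjg vdp vsmh xnqb trayn jwk hke
Hunk 4: at line 5 remove [zspsk] add [ciau,npz] -> 16 lines: rvz mbdzm ponaa dzo ckk utqj ciau npz ayu bjg vdp vsmh xnqb trayn jwk hke
Hunk 5: at line 9 remove [vdp] add [fyhxl,afv,iecyc] -> 18 lines: rvz mbdzm ponaa dzo ckk utqj ciau npz ayu bjg fyhxl afv iecyc vsmh xnqb trayn jwk hke
Final line 18: hke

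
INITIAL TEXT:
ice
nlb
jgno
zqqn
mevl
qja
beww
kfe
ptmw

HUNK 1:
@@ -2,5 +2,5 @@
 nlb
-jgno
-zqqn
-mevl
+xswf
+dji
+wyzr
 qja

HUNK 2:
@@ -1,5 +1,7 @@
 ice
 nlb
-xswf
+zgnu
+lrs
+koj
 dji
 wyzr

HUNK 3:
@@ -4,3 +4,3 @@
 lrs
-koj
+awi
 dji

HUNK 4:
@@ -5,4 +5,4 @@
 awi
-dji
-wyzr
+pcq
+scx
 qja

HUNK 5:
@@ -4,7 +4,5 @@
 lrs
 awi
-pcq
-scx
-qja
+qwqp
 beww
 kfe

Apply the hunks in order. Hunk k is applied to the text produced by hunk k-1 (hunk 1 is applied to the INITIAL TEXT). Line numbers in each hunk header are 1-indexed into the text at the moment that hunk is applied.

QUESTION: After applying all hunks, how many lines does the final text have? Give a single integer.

Answer: 9

Derivation:
Hunk 1: at line 2 remove [jgno,zqqn,mevl] add [xswf,dji,wyzr] -> 9 lines: ice nlb xswf dji wyzr qja beww kfe ptmw
Hunk 2: at line 1 remove [xswf] add [zgnu,lrs,koj] -> 11 lines: ice nlb zgnu lrs koj dji wyzr qja beww kfe ptmw
Hunk 3: at line 4 remove [koj] add [awi] -> 11 lines: ice nlb zgnu lrs awi dji wyzr qja beww kfe ptmw
Hunk 4: at line 5 remove [dji,wyzr] add [pcq,scx] -> 11 lines: ice nlb zgnu lrs awi pcq scx qja beww kfe ptmw
Hunk 5: at line 4 remove [pcq,scx,qja] add [qwqp] -> 9 lines: ice nlb zgnu lrs awi qwqp beww kfe ptmw
Final line count: 9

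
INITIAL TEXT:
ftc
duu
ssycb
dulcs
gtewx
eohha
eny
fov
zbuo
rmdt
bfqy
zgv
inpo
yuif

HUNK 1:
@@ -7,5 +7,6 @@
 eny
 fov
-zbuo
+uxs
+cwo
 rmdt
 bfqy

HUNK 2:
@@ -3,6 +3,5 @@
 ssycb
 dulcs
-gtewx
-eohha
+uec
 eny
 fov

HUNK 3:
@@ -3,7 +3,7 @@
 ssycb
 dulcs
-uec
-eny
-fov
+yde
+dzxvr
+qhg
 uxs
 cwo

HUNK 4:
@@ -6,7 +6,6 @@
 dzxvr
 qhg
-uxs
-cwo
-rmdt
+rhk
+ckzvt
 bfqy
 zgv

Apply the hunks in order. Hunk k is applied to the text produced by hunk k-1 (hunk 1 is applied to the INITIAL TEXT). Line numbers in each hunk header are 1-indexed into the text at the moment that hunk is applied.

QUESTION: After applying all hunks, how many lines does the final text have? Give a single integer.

Answer: 13

Derivation:
Hunk 1: at line 7 remove [zbuo] add [uxs,cwo] -> 15 lines: ftc duu ssycb dulcs gtewx eohha eny fov uxs cwo rmdt bfqy zgv inpo yuif
Hunk 2: at line 3 remove [gtewx,eohha] add [uec] -> 14 lines: ftc duu ssycb dulcs uec eny fov uxs cwo rmdt bfqy zgv inpo yuif
Hunk 3: at line 3 remove [uec,eny,fov] add [yde,dzxvr,qhg] -> 14 lines: ftc duu ssycb dulcs yde dzxvr qhg uxs cwo rmdt bfqy zgv inpo yuif
Hunk 4: at line 6 remove [uxs,cwo,rmdt] add [rhk,ckzvt] -> 13 lines: ftc duu ssycb dulcs yde dzxvr qhg rhk ckzvt bfqy zgv inpo yuif
Final line count: 13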